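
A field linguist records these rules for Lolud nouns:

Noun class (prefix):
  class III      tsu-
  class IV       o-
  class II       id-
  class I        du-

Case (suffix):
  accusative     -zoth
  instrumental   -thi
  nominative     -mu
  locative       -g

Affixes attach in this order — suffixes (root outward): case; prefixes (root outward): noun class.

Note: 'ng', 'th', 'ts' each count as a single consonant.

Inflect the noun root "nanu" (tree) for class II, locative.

Attach noun class class II id- → idnanu.
Attach case locative -g → idnanug.

idnanug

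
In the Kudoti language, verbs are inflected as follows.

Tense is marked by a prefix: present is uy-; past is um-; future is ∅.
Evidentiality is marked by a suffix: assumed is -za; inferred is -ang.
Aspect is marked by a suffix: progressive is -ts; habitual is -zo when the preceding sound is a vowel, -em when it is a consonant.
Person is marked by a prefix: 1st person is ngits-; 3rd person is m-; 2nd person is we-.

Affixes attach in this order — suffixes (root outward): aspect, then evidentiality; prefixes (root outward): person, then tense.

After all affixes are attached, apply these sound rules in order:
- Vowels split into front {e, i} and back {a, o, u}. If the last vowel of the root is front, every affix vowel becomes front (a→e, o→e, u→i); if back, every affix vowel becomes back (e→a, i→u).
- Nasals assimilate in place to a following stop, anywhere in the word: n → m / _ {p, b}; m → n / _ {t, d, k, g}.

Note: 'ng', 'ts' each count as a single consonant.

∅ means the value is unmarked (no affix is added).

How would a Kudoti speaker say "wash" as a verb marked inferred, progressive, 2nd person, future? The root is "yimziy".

weyimziytseng

Attach person 2nd person we- → weyimziy.
Attach aspect progressive -ts → weyimziyts.
Attach evidentiality inferred -ang → weyimziytsang.
tense = future: zero marking, form stays weyimziytsang.
Apply vowel harmony: weyimziytsang → weyimziytseng.
Nasal assimilation: no change.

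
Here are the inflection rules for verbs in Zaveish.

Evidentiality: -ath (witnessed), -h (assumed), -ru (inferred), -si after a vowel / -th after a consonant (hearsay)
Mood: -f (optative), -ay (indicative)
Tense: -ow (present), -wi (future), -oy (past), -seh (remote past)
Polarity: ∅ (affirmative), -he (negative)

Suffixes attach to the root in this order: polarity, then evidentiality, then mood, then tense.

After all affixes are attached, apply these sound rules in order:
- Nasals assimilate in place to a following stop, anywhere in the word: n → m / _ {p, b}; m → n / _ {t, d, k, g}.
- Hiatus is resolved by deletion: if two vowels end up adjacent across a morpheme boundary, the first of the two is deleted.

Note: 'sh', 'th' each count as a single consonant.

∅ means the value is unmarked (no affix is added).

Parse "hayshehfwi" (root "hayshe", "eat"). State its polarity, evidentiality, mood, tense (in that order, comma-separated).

affirmative, assumed, optative, future

Segment: hayshe-h-f-wi.
polarity: ∅ → affirmative.
evidentiality: -h → assumed.
mood: -f → optative.
tense: -wi → future.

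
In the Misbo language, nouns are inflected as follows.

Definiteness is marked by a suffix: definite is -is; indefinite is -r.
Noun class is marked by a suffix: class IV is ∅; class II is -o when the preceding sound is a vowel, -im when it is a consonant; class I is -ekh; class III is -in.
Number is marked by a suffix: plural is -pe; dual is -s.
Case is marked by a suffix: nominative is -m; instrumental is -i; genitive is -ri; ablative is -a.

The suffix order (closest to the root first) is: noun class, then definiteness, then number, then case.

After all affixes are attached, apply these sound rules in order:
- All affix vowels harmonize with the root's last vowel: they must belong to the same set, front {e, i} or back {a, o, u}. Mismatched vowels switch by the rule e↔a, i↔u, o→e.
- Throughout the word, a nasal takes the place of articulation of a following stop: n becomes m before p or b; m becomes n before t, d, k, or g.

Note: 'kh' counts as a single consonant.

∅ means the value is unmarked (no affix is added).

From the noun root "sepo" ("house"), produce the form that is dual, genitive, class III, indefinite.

Attach noun class class III -in → sepoin.
Attach definiteness indefinite -r → sepoinr.
Attach number dual -s → sepoinrs.
Attach case genitive -ri → sepoinrsri.
Apply vowel harmony: sepoinrsri → sepounrsru.
Nasal assimilation: no change.

sepounrsru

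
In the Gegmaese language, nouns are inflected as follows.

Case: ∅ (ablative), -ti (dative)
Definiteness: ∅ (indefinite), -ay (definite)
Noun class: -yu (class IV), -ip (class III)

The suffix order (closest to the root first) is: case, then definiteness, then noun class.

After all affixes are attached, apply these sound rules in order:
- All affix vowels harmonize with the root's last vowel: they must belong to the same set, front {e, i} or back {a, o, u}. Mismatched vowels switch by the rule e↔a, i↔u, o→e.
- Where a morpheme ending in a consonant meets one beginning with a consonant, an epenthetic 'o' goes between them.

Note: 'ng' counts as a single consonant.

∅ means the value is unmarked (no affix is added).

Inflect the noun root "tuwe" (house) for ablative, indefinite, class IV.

case = ablative: zero marking, form stays tuwe.
definiteness = indefinite: zero marking, form stays tuwe.
Attach noun class class IV -yu → tuweyu.
Apply vowel harmony: tuweyu → tuweyi.
Epenthesis: no change.

tuweyi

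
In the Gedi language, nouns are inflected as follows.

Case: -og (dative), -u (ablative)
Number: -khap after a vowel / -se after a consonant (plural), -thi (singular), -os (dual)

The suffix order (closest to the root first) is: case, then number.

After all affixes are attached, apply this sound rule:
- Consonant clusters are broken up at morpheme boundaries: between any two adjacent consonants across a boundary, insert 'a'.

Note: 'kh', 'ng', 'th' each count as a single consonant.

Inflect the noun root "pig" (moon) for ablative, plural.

Attach case ablative -u → pigu.
Attach number plural -khap (after vowel 'u') → pigukhap.
Epenthesis: no change.

pigukhap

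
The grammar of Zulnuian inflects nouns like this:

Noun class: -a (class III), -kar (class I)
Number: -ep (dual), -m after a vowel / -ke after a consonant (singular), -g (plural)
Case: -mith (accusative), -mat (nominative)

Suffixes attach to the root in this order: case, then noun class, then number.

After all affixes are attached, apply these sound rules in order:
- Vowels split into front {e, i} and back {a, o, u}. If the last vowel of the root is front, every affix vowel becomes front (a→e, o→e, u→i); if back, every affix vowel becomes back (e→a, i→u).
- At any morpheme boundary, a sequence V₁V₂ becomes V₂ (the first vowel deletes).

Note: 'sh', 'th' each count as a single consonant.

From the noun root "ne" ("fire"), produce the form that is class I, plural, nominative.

nemetkerg

Attach case nominative -mat → nemat.
Attach noun class class I -kar → nematkar.
Attach number plural -g → nematkarg.
Apply vowel harmony: nematkarg → nemetkerg.
Vowel deletion: no change.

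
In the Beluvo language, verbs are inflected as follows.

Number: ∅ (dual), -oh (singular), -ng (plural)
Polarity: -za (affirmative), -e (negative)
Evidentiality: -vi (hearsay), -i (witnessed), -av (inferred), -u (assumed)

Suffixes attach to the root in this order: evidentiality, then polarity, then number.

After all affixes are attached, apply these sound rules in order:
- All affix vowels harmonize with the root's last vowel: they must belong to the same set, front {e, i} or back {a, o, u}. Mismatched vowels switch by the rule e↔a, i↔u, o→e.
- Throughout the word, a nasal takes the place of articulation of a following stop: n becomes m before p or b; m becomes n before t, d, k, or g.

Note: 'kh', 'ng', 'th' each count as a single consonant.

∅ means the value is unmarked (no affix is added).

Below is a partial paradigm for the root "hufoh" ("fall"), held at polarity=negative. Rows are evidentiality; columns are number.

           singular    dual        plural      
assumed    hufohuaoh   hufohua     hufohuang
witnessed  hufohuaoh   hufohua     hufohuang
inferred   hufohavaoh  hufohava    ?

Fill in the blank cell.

hufohavang

Attach evidentiality inferred -av → hufohav.
Attach polarity negative -e → hufohave.
Attach number plural -ng → hufohaveng.
Apply vowel harmony: hufohaveng → hufohavang.
Nasal assimilation: no change.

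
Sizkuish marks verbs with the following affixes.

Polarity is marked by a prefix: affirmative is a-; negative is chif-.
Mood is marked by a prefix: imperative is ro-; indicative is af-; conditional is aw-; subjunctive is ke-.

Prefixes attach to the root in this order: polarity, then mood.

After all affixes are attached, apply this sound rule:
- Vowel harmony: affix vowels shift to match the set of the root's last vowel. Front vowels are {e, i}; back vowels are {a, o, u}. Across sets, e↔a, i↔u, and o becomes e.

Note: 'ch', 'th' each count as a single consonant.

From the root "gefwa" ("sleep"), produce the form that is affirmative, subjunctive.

kaagefwa

Attach polarity affirmative a- → agefwa.
Attach mood subjunctive ke- → keagefwa.
Apply vowel harmony: keagefwa → kaagefwa.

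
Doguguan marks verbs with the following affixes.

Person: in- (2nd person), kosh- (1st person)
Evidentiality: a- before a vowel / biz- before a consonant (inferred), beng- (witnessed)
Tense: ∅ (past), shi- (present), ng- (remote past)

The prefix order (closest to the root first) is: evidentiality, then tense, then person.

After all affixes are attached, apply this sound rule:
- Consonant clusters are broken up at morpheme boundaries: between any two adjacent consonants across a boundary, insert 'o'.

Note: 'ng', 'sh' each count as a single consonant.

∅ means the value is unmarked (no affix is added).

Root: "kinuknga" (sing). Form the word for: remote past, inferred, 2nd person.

inongobizokinuknga

Attach evidentiality inferred biz- (before consonant 'k') → bizkinuknga.
Attach tense remote past ng- → ngbizkinuknga.
Attach person 2nd person in- → inngbizkinuknga.
Apply epenthesis: inngbizkinuknga → inongobizokinuknga.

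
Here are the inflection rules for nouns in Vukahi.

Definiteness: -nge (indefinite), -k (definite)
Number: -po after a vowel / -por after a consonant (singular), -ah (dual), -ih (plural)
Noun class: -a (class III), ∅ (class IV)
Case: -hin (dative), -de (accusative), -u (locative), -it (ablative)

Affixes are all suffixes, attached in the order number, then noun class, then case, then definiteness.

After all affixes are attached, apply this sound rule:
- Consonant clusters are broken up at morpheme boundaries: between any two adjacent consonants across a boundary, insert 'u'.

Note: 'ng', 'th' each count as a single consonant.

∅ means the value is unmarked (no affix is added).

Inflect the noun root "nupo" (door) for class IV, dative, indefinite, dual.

nupoahuhinunge

Attach number dual -ah → nupoah.
noun class = class IV: zero marking, form stays nupoah.
Attach case dative -hin → nupoahhin.
Attach definiteness indefinite -nge → nupoahhinnge.
Apply epenthesis: nupoahhinnge → nupoahuhinunge.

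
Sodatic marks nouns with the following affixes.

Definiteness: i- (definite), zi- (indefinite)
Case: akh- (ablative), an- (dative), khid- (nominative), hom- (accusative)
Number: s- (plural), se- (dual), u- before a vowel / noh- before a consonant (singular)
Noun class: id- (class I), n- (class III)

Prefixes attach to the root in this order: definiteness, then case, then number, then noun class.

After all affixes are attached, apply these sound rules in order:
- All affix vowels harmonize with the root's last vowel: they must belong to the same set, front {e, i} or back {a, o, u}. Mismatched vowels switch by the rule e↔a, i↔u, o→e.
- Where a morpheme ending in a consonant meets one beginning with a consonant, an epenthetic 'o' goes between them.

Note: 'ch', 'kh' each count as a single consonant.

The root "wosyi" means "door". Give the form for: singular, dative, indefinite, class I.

idienoziwosyi

Attach definiteness indefinite zi- → ziwosyi.
Attach case dative an- → anziwosyi.
Attach number singular u- (before vowel 'a') → uanziwosyi.
Attach noun class class I id- → iduanziwosyi.
Apply vowel harmony: iduanziwosyi → idienziwosyi.
Apply epenthesis: idienziwosyi → idienoziwosyi.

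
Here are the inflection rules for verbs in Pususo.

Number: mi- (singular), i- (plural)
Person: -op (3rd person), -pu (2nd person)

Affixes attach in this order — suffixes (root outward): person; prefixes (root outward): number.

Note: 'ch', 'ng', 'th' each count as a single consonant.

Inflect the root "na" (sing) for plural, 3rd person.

Attach person 3rd person -op → naop.
Attach number plural i- → inaop.

inaop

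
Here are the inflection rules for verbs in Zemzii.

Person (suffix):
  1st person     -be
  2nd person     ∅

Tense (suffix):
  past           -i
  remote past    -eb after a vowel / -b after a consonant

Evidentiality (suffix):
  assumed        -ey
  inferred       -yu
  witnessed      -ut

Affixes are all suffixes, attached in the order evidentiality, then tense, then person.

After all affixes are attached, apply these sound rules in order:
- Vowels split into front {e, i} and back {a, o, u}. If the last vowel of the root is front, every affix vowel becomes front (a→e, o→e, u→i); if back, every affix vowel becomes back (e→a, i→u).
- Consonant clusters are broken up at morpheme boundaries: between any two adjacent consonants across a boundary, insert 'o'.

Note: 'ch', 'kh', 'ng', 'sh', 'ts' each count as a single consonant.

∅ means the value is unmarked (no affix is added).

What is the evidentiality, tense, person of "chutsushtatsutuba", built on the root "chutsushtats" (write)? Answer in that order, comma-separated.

Segment: chutsushtats-ut-i-be.
evidentiality: -ut → witnessed.
tense: -i → past.
person: -be → 1st person.

witnessed, past, 1st person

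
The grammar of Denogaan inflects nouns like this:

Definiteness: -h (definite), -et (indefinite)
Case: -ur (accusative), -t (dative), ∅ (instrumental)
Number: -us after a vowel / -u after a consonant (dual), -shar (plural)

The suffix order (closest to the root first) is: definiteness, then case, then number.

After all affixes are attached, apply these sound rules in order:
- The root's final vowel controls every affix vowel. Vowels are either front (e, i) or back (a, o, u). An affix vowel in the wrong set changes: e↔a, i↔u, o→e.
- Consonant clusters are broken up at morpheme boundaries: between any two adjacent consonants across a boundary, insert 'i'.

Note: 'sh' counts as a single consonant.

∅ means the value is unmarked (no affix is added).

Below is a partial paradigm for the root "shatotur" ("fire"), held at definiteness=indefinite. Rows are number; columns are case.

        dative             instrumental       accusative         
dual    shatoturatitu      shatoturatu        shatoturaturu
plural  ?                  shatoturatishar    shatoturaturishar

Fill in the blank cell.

shatoturatitishar

Attach definiteness indefinite -et → shatoturet.
Attach case dative -t → shatoturett.
Attach number plural -shar → shatoturettshar.
Apply vowel harmony: shatoturettshar → shatoturattshar.
Apply epenthesis: shatoturattshar → shatoturatitishar.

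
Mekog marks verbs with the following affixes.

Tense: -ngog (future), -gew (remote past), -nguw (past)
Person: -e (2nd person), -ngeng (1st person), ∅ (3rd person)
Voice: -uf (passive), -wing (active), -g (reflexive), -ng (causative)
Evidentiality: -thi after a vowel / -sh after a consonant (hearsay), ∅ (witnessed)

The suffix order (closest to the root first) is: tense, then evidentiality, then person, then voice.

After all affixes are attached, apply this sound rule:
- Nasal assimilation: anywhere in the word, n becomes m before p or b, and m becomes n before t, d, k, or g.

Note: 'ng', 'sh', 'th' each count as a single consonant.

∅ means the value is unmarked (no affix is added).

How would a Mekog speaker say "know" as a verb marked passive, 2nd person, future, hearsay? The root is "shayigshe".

shayigshengogsheuf

Attach tense future -ngog → shayigshengog.
Attach evidentiality hearsay -sh (after consonant 'g') → shayigshengogsh.
Attach person 2nd person -e → shayigshengogshe.
Attach voice passive -uf → shayigshengogsheuf.
Nasal assimilation: no change.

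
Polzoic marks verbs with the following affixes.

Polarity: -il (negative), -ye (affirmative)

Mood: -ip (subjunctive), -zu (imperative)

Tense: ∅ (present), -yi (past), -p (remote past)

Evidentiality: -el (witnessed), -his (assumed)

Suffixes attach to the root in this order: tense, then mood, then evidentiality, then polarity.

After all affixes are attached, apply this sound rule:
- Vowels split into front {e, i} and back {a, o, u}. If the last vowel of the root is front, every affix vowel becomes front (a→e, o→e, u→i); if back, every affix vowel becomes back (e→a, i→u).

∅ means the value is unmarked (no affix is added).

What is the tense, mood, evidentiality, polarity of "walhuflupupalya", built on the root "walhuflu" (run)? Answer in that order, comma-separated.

remote past, subjunctive, witnessed, affirmative

Segment: walhuflu-p-ip-el-ye.
tense: -p → remote past.
mood: -ip → subjunctive.
evidentiality: -el → witnessed.
polarity: -ye → affirmative.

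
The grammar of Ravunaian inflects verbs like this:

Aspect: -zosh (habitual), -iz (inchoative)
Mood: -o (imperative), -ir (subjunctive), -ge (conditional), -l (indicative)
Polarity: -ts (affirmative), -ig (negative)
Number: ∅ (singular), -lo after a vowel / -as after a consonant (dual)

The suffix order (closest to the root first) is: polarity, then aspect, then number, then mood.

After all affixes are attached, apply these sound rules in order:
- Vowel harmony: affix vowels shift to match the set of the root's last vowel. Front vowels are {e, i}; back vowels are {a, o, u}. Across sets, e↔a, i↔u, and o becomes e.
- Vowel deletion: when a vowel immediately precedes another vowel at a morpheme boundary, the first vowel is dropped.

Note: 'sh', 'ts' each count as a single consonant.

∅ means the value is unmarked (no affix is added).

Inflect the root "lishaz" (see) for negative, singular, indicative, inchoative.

Attach polarity negative -ig → lishazig.
Attach aspect inchoative -iz → lishazigiz.
number = singular: zero marking, form stays lishazigiz.
Attach mood indicative -l → lishazigizl.
Apply vowel harmony: lishazigizl → lishazuguzl.
Vowel deletion: no change.

lishazuguzl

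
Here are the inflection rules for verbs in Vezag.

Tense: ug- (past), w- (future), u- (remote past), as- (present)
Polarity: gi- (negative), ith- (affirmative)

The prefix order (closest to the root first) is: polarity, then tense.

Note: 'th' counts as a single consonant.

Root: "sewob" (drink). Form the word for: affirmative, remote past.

Attach polarity affirmative ith- → ithsewob.
Attach tense remote past u- → uithsewob.

uithsewob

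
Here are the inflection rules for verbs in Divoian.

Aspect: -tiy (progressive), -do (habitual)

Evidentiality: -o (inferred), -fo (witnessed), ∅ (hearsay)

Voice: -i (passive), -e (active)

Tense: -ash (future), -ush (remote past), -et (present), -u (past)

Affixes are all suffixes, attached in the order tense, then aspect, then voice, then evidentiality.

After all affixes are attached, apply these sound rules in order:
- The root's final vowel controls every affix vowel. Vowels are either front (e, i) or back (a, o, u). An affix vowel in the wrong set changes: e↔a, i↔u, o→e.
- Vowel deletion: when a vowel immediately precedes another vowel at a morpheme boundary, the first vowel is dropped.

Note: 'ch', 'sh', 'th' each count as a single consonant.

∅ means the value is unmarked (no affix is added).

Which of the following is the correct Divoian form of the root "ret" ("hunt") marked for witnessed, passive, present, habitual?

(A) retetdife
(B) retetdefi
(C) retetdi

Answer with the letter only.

A

Attach tense present -et → retet.
Attach aspect habitual -do → retetdo.
Attach voice passive -i → retetdoi.
Attach evidentiality witnessed -fo → retetdoifo.
Apply vowel harmony: retetdoifo → retetdeife.
Apply vowel deletion: retetdeife → retetdife.
So the correct form is retetdife, option (A).
(B) retetdefi is wrong: it has the affixes in the wrong order.
(C) retetdi is wrong: it uses hearsay instead of witnessed for evidentiality.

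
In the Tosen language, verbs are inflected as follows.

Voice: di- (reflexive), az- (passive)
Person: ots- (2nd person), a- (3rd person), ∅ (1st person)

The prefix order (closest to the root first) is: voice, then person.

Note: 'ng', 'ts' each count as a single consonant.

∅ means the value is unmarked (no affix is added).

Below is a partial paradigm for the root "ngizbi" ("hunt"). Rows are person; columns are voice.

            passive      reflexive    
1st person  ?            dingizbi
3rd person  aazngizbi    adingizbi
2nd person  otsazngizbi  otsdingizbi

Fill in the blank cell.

Attach voice passive az- → azngizbi.
person = 1st person: zero marking, form stays azngizbi.

azngizbi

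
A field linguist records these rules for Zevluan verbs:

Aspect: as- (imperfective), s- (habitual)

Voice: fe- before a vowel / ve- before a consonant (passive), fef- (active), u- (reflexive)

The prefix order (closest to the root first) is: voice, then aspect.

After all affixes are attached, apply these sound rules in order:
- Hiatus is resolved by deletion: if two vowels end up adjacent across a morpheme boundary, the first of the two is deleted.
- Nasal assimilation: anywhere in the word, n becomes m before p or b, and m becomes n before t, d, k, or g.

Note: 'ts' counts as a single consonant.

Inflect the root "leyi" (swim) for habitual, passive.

sveleyi

Attach voice passive ve- (before consonant 'l') → veleyi.
Attach aspect habitual s- → sveleyi.
Vowel deletion: no change.
Nasal assimilation: no change.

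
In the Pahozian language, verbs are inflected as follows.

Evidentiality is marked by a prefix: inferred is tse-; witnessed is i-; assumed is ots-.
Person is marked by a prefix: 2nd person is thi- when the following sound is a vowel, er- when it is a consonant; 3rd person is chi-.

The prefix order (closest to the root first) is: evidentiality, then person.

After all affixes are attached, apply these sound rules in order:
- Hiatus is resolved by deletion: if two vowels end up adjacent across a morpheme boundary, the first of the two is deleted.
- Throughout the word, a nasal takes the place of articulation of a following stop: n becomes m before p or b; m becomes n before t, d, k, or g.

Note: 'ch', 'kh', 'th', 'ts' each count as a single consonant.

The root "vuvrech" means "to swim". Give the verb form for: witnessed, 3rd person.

Attach evidentiality witnessed i- → ivuvrech.
Attach person 3rd person chi- → chiivuvrech.
Apply vowel deletion: chiivuvrech → chivuvrech.
Nasal assimilation: no change.

chivuvrech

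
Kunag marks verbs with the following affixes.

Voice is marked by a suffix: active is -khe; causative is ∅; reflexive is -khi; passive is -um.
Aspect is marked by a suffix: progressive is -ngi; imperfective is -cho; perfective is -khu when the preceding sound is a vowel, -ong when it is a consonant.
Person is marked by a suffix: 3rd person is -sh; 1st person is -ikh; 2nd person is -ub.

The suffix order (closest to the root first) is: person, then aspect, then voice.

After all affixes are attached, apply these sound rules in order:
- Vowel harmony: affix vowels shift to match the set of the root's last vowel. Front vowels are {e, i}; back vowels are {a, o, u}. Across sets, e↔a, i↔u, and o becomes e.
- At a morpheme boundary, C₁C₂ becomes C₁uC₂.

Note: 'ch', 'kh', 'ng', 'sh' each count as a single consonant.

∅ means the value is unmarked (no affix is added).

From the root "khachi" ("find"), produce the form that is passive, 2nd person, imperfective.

Attach person 2nd person -ub → khachiub.
Attach aspect imperfective -cho → khachiubcho.
Attach voice passive -um → khachiubchoum.
Apply vowel harmony: khachiubchoum → khachiibcheim.
Apply epenthesis: khachiibcheim → khachiibucheim.

khachiibucheim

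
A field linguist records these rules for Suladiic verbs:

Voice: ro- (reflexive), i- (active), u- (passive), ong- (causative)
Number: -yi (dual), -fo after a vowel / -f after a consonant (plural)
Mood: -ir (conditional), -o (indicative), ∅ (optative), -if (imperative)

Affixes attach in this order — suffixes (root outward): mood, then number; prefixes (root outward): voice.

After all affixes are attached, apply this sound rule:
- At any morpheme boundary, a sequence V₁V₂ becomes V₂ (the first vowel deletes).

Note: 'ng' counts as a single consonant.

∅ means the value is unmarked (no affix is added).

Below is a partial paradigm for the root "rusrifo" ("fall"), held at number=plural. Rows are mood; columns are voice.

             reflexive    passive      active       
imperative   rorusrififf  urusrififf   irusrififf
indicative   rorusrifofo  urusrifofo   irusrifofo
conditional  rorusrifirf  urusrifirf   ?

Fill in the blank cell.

Attach voice active i- → irusrifo.
Attach mood conditional -ir → irusrifoir.
Attach number plural -f (after consonant 'r') → irusrifoirf.
Apply vowel deletion: irusrifoirf → irusrifirf.

irusrifirf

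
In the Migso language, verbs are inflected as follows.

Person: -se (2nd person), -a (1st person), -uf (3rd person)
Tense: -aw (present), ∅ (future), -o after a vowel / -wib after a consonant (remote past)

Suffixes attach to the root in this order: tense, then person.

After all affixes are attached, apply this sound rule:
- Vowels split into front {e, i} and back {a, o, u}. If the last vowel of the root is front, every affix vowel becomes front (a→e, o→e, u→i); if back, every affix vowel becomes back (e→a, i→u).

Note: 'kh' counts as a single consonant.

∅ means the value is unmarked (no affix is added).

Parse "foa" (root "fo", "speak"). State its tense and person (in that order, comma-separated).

Segment: fo-a.
tense: ∅ → future.
person: -a → 1st person.

future, 1st person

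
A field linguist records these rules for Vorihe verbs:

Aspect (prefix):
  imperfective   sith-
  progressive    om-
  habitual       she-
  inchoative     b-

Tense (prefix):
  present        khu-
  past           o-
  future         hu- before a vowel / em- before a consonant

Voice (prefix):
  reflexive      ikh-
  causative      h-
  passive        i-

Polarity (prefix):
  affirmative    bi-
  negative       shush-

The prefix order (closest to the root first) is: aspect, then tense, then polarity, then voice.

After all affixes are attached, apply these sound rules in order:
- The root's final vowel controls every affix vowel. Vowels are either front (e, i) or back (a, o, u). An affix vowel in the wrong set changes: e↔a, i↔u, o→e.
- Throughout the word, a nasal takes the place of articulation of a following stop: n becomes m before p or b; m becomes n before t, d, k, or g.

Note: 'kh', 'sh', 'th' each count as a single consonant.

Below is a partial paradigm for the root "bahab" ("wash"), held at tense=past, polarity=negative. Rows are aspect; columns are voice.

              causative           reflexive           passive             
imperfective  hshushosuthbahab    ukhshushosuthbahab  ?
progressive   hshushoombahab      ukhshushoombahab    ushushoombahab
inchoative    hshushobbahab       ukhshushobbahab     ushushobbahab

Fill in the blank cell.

ushushosuthbahab

Attach aspect imperfective sith- → sithbahab.
Attach tense past o- → osithbahab.
Attach polarity negative shush- → shushosithbahab.
Attach voice passive i- → ishushosithbahab.
Apply vowel harmony: ishushosithbahab → ushushosuthbahab.
Nasal assimilation: no change.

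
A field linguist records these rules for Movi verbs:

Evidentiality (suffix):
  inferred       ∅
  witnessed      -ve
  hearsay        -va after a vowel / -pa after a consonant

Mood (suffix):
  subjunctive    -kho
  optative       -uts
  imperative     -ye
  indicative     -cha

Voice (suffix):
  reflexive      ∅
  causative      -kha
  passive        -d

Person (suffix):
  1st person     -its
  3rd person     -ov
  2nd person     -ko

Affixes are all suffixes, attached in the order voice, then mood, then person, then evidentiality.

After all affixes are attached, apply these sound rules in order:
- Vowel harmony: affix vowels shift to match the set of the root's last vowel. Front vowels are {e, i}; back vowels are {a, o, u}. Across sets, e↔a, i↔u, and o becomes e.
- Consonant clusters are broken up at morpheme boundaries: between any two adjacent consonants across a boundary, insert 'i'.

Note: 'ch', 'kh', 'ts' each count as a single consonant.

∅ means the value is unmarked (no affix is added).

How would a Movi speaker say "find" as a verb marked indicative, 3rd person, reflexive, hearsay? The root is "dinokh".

voice = reflexive: zero marking, form stays dinokh.
Attach mood indicative -cha → dinokhcha.
Attach person 3rd person -ov → dinokhchaov.
Attach evidentiality hearsay -pa (after consonant 'v') → dinokhchaovpa.
Vowel harmony: no change.
Apply epenthesis: dinokhchaovpa → dinokhichaovipa.

dinokhichaovipa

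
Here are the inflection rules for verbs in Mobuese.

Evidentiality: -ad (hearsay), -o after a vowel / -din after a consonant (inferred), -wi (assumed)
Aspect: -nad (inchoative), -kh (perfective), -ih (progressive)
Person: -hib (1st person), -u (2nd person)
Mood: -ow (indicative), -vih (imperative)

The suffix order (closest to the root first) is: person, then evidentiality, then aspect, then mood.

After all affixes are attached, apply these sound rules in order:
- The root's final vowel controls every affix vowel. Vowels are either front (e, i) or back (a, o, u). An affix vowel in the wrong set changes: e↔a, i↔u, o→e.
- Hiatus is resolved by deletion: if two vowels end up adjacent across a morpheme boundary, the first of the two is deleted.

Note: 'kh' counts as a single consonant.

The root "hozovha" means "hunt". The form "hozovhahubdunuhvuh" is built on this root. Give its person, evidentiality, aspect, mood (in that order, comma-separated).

Segment: hozovha-hib-din-ih-vih.
person: -hib → 1st person.
evidentiality: -o/din → inferred.
aspect: -ih → progressive.
mood: -vih → imperative.

1st person, inferred, progressive, imperative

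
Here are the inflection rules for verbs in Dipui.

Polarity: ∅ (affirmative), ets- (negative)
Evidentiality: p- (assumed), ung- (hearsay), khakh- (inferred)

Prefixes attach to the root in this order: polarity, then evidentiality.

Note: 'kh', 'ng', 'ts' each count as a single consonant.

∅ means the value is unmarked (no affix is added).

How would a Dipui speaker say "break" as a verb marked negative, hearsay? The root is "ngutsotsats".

ungetsngutsotsats

Attach polarity negative ets- → etsngutsotsats.
Attach evidentiality hearsay ung- → ungetsngutsotsats.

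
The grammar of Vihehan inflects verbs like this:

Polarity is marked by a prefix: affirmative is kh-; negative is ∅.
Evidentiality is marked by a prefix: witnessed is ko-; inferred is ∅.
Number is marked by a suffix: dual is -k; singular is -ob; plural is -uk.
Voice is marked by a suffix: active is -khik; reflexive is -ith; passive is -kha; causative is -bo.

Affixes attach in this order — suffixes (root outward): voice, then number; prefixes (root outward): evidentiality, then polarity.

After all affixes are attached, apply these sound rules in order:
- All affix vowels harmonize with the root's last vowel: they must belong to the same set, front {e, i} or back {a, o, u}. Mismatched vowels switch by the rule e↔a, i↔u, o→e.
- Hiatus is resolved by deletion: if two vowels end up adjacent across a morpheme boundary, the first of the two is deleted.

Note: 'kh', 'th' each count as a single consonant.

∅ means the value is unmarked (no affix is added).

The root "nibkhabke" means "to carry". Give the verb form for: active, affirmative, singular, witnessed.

Attach voice active -khik → nibkhabkekhik.
Attach evidentiality witnessed ko- → konibkhabkekhik.
Attach polarity affirmative kh- → khkonibkhabkekhik.
Attach number singular -ob → khkonibkhabkekhikob.
Apply vowel harmony: khkonibkhabkekhikob → khkenibkhabkekhikeb.
Vowel deletion: no change.

khkenibkhabkekhikeb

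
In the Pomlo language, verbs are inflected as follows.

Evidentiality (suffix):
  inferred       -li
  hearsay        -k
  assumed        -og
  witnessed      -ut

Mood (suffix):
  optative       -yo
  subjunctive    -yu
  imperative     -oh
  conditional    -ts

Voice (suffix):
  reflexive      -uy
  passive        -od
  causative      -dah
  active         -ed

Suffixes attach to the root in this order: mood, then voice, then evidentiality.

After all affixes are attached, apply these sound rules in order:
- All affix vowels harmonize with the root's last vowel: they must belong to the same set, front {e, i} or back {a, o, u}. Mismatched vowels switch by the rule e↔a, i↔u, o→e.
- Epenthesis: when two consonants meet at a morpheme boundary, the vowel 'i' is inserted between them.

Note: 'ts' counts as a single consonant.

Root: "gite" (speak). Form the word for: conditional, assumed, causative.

gitetsideheg

Attach mood conditional -ts → gitets.
Attach voice causative -dah → gitetsdah.
Attach evidentiality assumed -og → gitetsdahog.
Apply vowel harmony: gitetsdahog → gitetsdeheg.
Apply epenthesis: gitetsdeheg → gitetsideheg.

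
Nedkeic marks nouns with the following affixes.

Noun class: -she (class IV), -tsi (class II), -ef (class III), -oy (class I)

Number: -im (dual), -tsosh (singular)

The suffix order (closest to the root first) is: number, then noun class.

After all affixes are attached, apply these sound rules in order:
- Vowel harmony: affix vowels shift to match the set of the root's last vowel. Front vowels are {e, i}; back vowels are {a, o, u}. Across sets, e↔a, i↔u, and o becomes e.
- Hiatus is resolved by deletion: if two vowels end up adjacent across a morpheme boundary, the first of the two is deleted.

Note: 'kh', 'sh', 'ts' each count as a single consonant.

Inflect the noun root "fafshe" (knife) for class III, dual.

Attach number dual -im → fafsheim.
Attach noun class class III -ef → fafsheimef.
Vowel harmony: no change.
Apply vowel deletion: fafsheimef → fafshimef.

fafshimef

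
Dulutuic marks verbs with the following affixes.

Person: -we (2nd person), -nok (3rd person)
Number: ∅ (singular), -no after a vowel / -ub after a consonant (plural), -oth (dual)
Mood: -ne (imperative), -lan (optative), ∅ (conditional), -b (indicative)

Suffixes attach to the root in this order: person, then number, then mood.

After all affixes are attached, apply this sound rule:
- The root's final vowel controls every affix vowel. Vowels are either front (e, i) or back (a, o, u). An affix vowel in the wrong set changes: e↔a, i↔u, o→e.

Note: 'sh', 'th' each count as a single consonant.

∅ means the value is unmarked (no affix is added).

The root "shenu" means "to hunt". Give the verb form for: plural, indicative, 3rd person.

Attach person 3rd person -nok → shenunok.
Attach number plural -ub (after consonant 'k') → shenunokub.
Attach mood indicative -b → shenunokubb.
Vowel harmony: no change.

shenunokubb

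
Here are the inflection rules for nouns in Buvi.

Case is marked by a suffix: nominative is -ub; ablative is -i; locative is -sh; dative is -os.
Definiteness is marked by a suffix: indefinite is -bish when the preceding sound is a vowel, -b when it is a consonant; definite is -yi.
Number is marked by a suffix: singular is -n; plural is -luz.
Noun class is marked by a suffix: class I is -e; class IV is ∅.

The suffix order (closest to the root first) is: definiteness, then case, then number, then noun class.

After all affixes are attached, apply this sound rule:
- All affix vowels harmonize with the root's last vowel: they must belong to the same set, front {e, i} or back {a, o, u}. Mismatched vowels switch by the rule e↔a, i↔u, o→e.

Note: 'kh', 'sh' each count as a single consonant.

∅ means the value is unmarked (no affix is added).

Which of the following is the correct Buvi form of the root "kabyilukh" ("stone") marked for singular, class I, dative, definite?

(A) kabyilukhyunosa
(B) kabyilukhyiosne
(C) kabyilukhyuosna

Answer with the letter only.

Attach definiteness definite -yi → kabyilukhyi.
Attach case dative -os → kabyilukhyios.
Attach number singular -n → kabyilukhyiosn.
Attach noun class class I -e → kabyilukhyiosne.
Apply vowel harmony: kabyilukhyiosne → kabyilukhyuosna.
So the correct form is kabyilukhyuosna, option (C).
(A) kabyilukhyunosa is wrong: it has the affixes in the wrong order.
(B) kabyilukhyiosne is wrong: it fails to apply the sound rule(s).

C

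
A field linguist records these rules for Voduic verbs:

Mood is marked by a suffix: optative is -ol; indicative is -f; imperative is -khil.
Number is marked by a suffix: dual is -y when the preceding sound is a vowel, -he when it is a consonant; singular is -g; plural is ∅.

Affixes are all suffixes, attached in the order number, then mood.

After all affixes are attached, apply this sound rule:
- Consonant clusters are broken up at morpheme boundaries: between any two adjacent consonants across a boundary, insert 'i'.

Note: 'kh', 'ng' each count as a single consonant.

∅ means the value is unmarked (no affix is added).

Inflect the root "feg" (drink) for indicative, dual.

fegihef

Attach number dual -he (after consonant 'g') → feghe.
Attach mood indicative -f → feghef.
Apply epenthesis: feghef → fegihef.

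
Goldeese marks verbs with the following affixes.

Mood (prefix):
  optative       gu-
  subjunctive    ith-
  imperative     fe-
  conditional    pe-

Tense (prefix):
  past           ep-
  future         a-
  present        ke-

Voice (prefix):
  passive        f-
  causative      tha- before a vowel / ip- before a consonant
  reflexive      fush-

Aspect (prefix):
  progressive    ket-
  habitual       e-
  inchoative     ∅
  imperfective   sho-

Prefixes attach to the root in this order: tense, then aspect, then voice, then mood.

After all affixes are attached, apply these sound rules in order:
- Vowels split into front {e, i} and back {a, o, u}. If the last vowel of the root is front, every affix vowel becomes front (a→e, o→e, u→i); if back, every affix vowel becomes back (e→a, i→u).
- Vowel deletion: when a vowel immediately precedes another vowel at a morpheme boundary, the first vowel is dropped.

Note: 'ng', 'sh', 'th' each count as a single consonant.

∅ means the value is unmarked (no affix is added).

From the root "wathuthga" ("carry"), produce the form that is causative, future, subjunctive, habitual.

uththawathuthga

Attach tense future a- → awathuthga.
Attach aspect habitual e- → eawathuthga.
Attach voice causative tha- (before vowel 'e') → thaeawathuthga.
Attach mood subjunctive ith- → iththaeawathuthga.
Apply vowel harmony: iththaeawathuthga → uththaaawathuthga.
Apply vowel deletion: uththaaawathuthga → uththawathuthga.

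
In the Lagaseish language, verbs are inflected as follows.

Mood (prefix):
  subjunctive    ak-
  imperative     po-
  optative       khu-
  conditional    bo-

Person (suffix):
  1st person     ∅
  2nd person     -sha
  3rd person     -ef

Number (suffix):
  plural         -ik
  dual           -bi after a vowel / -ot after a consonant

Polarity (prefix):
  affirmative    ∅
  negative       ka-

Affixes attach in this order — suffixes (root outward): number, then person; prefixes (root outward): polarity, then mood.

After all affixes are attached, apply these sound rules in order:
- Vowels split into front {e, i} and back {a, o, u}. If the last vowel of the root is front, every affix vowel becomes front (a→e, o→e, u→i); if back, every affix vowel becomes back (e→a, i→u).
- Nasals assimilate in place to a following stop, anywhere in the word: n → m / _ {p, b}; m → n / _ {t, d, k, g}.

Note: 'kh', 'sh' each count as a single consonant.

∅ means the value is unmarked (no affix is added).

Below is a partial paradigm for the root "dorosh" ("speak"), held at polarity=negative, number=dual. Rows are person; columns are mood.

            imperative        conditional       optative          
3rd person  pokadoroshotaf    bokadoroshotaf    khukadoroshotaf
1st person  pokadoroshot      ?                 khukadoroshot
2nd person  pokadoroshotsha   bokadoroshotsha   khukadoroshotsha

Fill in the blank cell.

bokadoroshot

Attach polarity negative ka- → kadorosh.
Attach mood conditional bo- → bokadorosh.
Attach number dual -ot (after consonant 'sh') → bokadoroshot.
person = 1st person: zero marking, form stays bokadoroshot.
Vowel harmony: no change.
Nasal assimilation: no change.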